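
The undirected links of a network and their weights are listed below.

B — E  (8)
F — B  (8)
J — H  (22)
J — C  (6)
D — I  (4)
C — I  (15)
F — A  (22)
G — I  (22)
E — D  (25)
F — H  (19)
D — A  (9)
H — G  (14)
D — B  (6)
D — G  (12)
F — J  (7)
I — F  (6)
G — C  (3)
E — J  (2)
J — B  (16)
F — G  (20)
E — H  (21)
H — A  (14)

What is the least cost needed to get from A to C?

24

Compare a few routes:
A–D–I–C: 9+4+15 = 28
A–H–G–C: 14+14+3 = 31
A–D–G–C: 9+12+3 = 24
The minimum is 24 via A–D–G–C.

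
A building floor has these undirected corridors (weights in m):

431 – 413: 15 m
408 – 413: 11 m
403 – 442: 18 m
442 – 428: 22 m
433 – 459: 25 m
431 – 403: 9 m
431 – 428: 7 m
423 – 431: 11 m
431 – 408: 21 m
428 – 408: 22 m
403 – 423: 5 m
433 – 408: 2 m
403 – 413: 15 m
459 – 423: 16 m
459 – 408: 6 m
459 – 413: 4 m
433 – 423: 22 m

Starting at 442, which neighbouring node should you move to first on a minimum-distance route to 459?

Candidate routes:
442 → 403 → 413 → 459: 18+15+4 = 37
442 → 403 → 431 → 413 → 459: 18+9+15+4 = 46
442 → 403 → 423 → 459: 18+5+16 = 39
Cheapest is 442 → 403 → 413 → 459 at 37 m.
So from 442 the first move is to 403.

403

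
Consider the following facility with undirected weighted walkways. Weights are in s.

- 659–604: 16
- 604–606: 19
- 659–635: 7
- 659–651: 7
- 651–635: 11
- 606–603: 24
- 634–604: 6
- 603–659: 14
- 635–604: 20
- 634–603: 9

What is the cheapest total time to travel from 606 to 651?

42 s

Settle nodes by increasing distance from 606:
606: 0
604: 19  (via 606)
603: 24  (via 606)
634: 25  (via 604)
659: 35  (via 604)
635: 39  (via 604)
651: 42  (via 659)
Shortest route: 606 → 604 → 659 → 651 = 42 s.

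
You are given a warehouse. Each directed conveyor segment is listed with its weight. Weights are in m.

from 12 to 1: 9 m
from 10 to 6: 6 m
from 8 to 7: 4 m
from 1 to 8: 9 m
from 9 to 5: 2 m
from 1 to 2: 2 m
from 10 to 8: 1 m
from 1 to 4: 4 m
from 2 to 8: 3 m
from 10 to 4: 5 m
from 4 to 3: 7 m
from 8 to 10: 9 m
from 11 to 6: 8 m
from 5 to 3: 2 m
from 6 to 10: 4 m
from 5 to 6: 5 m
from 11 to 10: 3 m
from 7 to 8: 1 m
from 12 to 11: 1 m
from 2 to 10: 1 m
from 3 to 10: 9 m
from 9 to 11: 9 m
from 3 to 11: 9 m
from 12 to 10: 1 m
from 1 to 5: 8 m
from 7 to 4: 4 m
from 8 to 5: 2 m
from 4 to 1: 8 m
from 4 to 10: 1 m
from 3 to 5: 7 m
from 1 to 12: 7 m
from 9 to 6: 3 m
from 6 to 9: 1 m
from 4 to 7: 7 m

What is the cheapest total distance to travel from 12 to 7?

6 m

Running Dijkstra from 12:
12: 0
10: 1  (via 12)
11: 1  (via 12)
8: 2  (via 10)
5: 4  (via 8)
3: 6  (via 5)
4: 6  (via 10)
7: 6  (via 8)
Shortest route: 12 → 10 → 8 → 7 = 6 m.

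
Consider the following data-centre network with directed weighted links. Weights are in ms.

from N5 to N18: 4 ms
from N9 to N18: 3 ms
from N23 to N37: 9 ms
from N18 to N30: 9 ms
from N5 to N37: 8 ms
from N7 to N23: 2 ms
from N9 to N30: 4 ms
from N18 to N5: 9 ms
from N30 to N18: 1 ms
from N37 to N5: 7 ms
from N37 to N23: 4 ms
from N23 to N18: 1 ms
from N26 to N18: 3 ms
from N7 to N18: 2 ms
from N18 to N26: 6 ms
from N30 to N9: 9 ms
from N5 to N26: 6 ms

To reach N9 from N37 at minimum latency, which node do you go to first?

Enumerating some paths:
N37 - N23 - N18 - N30 - N9: 4+1+9+9 = 23
N37 - N5 - N18 - N30 - N9: 7+4+9+9 = 29
Cheapest is N37 - N23 - N18 - N30 - N9 at 23 ms.
So from N37 the first move is to N23.

N23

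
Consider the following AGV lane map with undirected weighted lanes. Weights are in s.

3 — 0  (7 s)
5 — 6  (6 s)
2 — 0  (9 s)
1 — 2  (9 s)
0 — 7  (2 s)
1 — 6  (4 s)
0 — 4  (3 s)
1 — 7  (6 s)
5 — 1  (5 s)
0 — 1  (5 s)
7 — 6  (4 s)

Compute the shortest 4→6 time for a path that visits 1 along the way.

Best 4 to 1: 4–0–1 costing 8
Shortest 1→6: 1–6 = 4
Total via 1: 8 + 4 = 12 s.

12 s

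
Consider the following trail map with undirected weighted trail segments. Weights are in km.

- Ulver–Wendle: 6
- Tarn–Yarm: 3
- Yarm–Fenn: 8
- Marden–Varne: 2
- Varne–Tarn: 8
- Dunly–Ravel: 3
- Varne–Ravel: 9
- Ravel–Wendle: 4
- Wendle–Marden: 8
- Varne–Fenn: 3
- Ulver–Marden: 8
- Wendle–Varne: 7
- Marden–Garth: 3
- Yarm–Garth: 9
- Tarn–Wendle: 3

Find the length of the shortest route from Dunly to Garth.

Settle nodes by increasing distance from Dunly:
Dunly: 0
Ravel: 3  (via Dunly)
Wendle: 7  (via Ravel)
Tarn: 10  (via Wendle)
Varne: 12  (via Ravel)
Ulver: 13  (via Wendle)
Yarm: 13  (via Tarn)
Marden: 14  (via Varne)
Fenn: 15  (via Varne)
Garth: 17  (via Marden)
Shortest route: Dunly → Ravel → Varne → Marden → Garth = 17 km.

17 km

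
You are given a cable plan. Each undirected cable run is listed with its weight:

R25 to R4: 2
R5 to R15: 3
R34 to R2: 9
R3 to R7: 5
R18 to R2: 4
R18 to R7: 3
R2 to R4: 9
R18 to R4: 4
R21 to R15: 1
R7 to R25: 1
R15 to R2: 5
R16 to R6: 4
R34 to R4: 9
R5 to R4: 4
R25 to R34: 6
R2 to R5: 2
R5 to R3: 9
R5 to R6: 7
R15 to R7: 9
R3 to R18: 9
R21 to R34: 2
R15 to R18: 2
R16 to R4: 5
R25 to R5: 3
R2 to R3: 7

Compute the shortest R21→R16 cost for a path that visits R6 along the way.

Best R21 to R6: R21 → R15 → R5 → R6 costing 11
Shortest R6→R16: R6 → R16 = 4
Total via R6: 11 + 4 = 15.

15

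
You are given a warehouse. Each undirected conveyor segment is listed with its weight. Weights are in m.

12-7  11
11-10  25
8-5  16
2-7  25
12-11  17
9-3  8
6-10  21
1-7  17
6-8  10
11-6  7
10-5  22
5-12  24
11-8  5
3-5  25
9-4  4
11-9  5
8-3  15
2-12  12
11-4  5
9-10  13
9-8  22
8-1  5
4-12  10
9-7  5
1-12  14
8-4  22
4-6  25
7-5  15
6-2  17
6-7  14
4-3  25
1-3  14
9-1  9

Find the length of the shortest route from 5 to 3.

25 m

Compare a few routes:
5–8–3: 16+15 = 31
5–7–9–3: 15+5+8 = 28
5–3: 25 = 25
Cheapest is 5–3 at 25 m.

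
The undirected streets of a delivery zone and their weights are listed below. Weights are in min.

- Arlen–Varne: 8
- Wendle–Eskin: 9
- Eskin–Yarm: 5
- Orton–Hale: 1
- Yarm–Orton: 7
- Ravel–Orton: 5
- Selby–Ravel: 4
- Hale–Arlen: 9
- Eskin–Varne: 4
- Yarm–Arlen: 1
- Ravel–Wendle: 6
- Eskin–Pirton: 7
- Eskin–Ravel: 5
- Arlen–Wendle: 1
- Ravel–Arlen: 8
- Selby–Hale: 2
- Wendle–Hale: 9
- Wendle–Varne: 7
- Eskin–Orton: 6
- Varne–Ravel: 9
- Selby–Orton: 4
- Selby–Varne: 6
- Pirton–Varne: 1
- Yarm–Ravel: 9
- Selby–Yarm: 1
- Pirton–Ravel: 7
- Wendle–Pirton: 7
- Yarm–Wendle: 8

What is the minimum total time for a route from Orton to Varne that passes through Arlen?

Best Orton to Arlen: Orton–Hale–Selby–Yarm–Arlen costing 5
Shortest Arlen→Varne: Arlen–Varne = 8
Total via Arlen: 5 + 8 = 13 min.

13 min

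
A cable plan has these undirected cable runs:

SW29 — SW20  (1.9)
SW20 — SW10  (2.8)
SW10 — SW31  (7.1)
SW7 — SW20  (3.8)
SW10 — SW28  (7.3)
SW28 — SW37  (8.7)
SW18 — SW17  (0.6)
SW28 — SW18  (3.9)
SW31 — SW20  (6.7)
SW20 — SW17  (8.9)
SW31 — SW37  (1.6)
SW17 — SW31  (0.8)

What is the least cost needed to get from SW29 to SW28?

12

Settle nodes by increasing distance from SW29:
SW29: 0
SW20: 1.9  (via SW29)
SW10: 4.7  (via SW20)
SW7: 5.7  (via SW20)
SW31: 8.6  (via SW20)
SW17: 9.4  (via SW31)
SW18: 10  (via SW17)
SW37: 10.2  (via SW31)
SW28: 12  (via SW10)
Shortest route: SW29–SW20–SW10–SW28 = 12.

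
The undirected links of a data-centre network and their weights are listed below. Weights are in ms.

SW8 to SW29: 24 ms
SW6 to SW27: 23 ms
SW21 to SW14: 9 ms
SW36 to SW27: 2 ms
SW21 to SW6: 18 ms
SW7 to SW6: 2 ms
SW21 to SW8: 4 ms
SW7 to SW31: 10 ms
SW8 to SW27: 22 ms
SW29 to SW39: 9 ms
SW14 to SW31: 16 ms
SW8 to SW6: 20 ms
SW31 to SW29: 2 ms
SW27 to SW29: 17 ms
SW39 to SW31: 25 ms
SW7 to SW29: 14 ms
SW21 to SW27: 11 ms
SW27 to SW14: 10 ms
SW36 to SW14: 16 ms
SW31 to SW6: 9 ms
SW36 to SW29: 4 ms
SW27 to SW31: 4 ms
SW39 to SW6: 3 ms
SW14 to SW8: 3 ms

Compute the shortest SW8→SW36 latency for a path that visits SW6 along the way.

35 ms

Shortest SW8→SW6: SW8 → SW6 = 20
Shortest SW6→SW36: SW6 → SW31 → SW29 → SW36 = 15
Total via SW6: 20 + 15 = 35 ms.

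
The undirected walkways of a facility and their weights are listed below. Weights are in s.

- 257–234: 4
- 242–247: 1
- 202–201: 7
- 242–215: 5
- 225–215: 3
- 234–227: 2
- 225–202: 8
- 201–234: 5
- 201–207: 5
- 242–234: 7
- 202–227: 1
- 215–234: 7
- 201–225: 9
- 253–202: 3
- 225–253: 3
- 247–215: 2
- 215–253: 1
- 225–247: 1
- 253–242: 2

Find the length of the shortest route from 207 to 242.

Settle nodes by increasing distance from 207:
207: 0
201: 5  (via 207)
234: 10  (via 201)
227: 12  (via 234)
202: 12  (via 201)
257: 14  (via 234)
225: 14  (via 201)
247: 15  (via 225)
253: 15  (via 202)
242: 16  (via 247)
Shortest route: 207–201–225–247–242 = 16 s.

16 s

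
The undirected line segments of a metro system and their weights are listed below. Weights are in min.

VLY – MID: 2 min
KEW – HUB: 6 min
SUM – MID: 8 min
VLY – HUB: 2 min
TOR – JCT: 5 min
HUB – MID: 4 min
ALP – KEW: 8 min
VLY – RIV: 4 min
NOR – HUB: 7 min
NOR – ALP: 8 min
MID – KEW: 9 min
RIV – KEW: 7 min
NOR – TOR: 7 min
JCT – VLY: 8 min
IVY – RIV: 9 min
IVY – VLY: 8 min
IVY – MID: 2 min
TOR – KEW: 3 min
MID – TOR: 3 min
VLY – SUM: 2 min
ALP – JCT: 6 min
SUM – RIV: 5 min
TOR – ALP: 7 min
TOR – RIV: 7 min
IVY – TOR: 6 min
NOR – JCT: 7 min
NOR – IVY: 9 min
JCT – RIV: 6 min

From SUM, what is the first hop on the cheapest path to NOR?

Candidate routes:
SUM–VLY–HUB–NOR: 2+2+7 = 11
SUM–VLY–MID–TOR–NOR: 2+2+3+7 = 14
Cheapest is SUM–VLY–HUB–NOR at 11 min.
So from SUM the first move is to VLY.

VLY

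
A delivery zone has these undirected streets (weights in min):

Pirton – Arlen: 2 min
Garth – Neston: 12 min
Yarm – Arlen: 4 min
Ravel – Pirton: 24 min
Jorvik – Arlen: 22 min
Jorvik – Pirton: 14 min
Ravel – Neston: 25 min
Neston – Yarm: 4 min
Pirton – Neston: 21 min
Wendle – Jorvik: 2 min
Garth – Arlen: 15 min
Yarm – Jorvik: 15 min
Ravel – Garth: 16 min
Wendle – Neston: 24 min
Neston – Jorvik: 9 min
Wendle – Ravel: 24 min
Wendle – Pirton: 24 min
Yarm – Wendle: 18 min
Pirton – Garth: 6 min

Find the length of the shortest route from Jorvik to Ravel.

26 min

Running Dijkstra from Jorvik:
Jorvik: 0
Wendle: 2  (via Jorvik)
Neston: 9  (via Jorvik)
Yarm: 13  (via Neston)
Pirton: 14  (via Jorvik)
Arlen: 16  (via Pirton)
Garth: 20  (via Pirton)
Ravel: 26  (via Wendle)
Shortest route: Jorvik–Wendle–Ravel = 26 min.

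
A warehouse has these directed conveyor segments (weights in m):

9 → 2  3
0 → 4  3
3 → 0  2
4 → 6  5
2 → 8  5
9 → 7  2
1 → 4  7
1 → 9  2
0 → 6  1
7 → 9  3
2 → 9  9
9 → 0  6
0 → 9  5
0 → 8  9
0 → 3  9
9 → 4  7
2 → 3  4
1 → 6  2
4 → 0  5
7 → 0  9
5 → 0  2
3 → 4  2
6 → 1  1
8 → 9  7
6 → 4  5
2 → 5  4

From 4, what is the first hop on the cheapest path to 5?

6

Enumerating some paths:
4 → 0 → 6 → 1 → 9 → 2 → 5: 5+1+1+2+3+4 = 16
4 → 6 → 1 → 9 → 2 → 5: 5+1+2+3+4 = 15
Cheapest is 4 → 6 → 1 → 9 → 2 → 5 at 15 m.
So from 4 the first move is to 6.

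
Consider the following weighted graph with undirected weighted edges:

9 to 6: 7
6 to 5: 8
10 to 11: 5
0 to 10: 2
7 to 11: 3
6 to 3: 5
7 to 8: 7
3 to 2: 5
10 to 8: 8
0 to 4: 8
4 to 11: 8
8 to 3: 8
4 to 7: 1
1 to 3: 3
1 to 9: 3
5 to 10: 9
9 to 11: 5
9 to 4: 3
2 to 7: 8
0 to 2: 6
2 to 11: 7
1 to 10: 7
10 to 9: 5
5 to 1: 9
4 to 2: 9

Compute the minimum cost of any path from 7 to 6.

Enumerating some paths:
7 - 4 - 9 - 1 - 3 - 6: 1+3+3+3+5 = 15
7 - 4 - 9 - 6: 1+3+7 = 11
Cheapest is 7 - 4 - 9 - 6 at 11.

11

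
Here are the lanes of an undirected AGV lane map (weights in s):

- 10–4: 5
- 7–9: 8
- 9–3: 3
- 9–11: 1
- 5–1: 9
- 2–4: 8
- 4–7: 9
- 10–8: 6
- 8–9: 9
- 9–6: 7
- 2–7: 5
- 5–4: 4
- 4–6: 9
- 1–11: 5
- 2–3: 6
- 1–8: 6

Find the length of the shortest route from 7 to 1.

Enumerating some paths:
7 → 2 → 3 → 9 → 11 → 1: 5+6+3+1+5 = 20
7 → 9 → 11 → 1: 8+1+5 = 14
Cheapest is 7 → 9 → 11 → 1 at 14 s.

14 s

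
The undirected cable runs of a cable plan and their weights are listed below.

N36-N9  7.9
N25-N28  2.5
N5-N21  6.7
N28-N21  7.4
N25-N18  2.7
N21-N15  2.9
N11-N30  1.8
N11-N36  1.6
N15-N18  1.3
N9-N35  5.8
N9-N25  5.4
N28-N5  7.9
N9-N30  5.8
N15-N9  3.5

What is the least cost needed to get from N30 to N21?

Running Dijkstra from N30:
N30: 0
N11: 1.8  (via N30)
N36: 3.4  (via N11)
N9: 5.8  (via N30)
N15: 9.3  (via N9)
N18: 10.6  (via N15)
N25: 11.2  (via N9)
N35: 11.6  (via N9)
N21: 12.2  (via N15)
Shortest route: N30 → N9 → N15 → N21 = 12.2.

12.2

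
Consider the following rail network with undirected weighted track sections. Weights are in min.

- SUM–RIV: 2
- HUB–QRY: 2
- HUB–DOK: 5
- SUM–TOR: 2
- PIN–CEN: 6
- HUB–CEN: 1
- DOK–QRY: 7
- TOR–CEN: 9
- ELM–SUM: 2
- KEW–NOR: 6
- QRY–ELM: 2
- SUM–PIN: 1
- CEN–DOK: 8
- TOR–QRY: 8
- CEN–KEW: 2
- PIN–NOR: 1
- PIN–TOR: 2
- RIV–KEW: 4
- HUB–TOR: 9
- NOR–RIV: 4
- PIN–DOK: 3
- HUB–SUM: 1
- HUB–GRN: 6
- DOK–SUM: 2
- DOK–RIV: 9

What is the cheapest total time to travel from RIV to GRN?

Candidate routes:
RIV → SUM → HUB → GRN: 2+1+6 = 9
RIV → NOR → PIN → SUM → HUB → GRN: 4+1+1+1+6 = 13
RIV → KEW → CEN → HUB → GRN: 4+2+1+6 = 13
The minimum is 9 min via RIV → SUM → HUB → GRN.

9 min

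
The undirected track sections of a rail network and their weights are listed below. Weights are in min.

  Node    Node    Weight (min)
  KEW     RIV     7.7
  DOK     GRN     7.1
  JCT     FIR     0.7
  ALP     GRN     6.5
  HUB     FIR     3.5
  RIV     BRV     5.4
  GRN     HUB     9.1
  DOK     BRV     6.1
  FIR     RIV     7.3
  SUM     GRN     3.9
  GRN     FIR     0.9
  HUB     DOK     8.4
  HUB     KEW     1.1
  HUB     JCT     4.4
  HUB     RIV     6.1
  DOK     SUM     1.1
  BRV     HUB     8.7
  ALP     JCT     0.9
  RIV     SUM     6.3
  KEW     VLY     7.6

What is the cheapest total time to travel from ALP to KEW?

Compare a few routes:
ALP - JCT - FIR - HUB - KEW: 0.9+0.7+3.5+1.1 = 6.2
ALP - GRN - FIR - HUB - KEW: 6.5+0.9+3.5+1.1 = 12
ALP - JCT - HUB - KEW: 0.9+4.4+1.1 = 6.4
The minimum is 6.2 min via ALP - JCT - FIR - HUB - KEW.

6.2 min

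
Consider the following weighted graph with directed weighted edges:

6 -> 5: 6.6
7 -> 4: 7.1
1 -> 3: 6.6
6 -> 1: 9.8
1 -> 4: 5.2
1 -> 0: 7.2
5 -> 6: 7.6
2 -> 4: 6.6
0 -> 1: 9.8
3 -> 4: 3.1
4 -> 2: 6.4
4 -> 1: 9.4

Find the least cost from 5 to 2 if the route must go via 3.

Best 5 to 3: 5 → 6 → 1 → 3 costing 24
Best 3 to 2: 3 → 4 → 2 costing 9.5
Total via 3: 24 + 9.5 = 33.5.

33.5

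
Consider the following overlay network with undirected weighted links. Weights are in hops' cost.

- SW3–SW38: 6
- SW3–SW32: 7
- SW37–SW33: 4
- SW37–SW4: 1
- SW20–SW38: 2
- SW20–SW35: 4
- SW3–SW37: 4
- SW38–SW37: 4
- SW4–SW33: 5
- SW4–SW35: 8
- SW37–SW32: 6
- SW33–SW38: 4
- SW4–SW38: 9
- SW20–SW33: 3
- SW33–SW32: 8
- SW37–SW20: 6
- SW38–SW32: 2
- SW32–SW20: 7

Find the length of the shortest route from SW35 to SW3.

12 hops' cost

Candidate routes:
SW35 - SW4 - SW37 - SW3: 8+1+4 = 13
SW35 - SW20 - SW37 - SW3: 4+6+4 = 14
SW35 - SW20 - SW38 - SW37 - SW3: 4+2+4+4 = 14
SW35 - SW20 - SW38 - SW3: 4+2+6 = 12
Cheapest is SW35 - SW20 - SW38 - SW3 at 12 hops' cost.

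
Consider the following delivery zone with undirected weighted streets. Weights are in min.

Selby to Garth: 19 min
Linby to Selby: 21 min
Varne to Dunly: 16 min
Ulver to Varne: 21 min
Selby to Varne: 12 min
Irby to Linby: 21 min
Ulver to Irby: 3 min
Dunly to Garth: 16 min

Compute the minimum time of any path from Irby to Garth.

55 min

Enumerating some paths:
Irby–Linby–Selby–Garth: 21+21+19 = 61
Irby–Ulver–Varne–Selby–Garth: 3+21+12+19 = 55
Irby–Ulver–Varne–Dunly–Garth: 3+21+16+16 = 56
Cheapest is Irby–Ulver–Varne–Selby–Garth at 55 min.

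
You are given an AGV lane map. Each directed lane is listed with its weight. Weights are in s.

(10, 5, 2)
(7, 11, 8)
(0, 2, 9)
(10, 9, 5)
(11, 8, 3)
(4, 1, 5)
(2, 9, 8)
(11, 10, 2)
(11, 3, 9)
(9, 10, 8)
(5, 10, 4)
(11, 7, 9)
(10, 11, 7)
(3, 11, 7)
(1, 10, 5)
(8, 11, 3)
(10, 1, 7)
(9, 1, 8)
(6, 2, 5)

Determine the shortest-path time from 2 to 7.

32 s

Shortest distances from 2:
2: 0
9: 8  (via 2)
1: 16  (via 9)
10: 16  (via 9)
5: 18  (via 10)
11: 23  (via 10)
8: 26  (via 11)
3: 32  (via 11)
7: 32  (via 11)
Shortest route: 2–9–10–11–7 = 32 s.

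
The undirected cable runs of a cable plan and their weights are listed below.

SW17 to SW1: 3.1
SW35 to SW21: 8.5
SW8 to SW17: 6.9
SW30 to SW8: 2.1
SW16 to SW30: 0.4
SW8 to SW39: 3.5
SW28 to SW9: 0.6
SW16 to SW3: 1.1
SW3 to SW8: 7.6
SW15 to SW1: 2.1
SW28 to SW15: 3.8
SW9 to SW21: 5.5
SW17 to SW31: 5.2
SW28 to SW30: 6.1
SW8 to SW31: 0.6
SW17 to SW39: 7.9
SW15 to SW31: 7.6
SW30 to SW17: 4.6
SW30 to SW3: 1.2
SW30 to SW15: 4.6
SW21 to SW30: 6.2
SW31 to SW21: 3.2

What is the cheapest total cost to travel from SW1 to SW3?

Shortest distances from SW1:
SW1: 0
SW15: 2.1  (via SW1)
SW17: 3.1  (via SW1)
SW28: 5.9  (via SW15)
SW9: 6.5  (via SW28)
SW30: 6.7  (via SW15)
SW16: 7.1  (via SW30)
SW3: 7.9  (via SW30)
Shortest route: SW1 → SW15 → SW30 → SW3 = 7.9.

7.9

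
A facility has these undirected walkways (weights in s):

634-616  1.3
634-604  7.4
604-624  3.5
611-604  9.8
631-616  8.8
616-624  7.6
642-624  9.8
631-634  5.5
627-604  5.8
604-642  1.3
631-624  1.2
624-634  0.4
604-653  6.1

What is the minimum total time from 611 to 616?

15 s

Candidate routes:
611 → 604 → 624 → 634 → 616: 9.8+3.5+0.4+1.3 = 15
611 → 604 → 634 → 616: 9.8+7.4+1.3 = 18.5
The minimum is 15 s via 611 → 604 → 624 → 634 → 616.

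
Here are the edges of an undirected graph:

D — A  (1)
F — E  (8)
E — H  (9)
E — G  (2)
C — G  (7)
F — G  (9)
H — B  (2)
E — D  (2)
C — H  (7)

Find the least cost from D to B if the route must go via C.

20

Best D to C: D–E–G–C costing 11
Shortest C→B: C–H–B = 9
Total via C: 11 + 9 = 20.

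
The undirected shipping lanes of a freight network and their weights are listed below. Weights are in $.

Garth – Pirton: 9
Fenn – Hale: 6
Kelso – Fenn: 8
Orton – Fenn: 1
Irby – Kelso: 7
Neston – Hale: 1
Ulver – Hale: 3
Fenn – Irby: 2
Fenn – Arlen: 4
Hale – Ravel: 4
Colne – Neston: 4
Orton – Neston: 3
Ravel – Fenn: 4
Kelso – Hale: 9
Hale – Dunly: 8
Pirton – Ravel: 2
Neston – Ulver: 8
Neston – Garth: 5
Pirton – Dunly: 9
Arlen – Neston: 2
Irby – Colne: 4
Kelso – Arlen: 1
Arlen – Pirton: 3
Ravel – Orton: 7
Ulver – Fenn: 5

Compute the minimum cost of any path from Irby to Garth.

$11

Compare a few routes:
Irby–Colne–Neston–Garth: 4+4+5 = 13
Irby–Fenn–Arlen–Neston–Garth: 2+4+2+5 = 13
Irby–Fenn–Orton–Neston–Garth: 2+1+3+5 = 11
Cheapest is Irby–Fenn–Orton–Neston–Garth at $11.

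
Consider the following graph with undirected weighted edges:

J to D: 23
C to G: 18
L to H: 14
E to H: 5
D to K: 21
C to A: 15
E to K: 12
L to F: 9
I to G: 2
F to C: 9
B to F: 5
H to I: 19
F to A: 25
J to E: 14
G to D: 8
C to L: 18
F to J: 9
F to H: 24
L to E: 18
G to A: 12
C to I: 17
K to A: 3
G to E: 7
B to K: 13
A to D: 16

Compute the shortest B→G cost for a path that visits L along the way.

39

Best B to L: B–F–L costing 14
Shortest L→G: L–E–G = 25
Total via L: 14 + 25 = 39.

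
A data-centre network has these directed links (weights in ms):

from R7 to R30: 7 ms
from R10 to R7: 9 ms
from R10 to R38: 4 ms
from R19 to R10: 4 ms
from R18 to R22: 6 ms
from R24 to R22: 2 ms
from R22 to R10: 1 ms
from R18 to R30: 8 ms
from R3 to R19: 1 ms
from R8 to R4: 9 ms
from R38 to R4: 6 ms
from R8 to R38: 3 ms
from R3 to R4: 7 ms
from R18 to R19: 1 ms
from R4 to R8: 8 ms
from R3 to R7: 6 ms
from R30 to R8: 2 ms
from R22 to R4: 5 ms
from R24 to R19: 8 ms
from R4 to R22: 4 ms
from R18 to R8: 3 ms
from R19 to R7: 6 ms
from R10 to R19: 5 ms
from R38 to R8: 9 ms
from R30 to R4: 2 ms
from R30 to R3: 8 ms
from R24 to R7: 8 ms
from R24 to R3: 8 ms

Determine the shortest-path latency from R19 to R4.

14 ms

Running Dijkstra from R19:
R19: 0
R10: 4  (via R19)
R7: 6  (via R19)
R38: 8  (via R10)
R30: 13  (via R7)
R4: 14  (via R38)
Shortest route: R19–R10–R38–R4 = 14 ms.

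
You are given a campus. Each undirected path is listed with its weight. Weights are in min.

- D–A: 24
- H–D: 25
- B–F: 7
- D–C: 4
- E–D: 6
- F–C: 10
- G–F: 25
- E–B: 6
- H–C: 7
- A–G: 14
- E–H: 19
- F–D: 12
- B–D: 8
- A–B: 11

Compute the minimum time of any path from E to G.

31 min

Shortest distances from E:
E: 0
B: 6  (via E)
D: 6  (via E)
C: 10  (via D)
F: 13  (via B)
A: 17  (via B)
H: 17  (via C)
G: 31  (via A)
Shortest route: E → B → A → G = 31 min.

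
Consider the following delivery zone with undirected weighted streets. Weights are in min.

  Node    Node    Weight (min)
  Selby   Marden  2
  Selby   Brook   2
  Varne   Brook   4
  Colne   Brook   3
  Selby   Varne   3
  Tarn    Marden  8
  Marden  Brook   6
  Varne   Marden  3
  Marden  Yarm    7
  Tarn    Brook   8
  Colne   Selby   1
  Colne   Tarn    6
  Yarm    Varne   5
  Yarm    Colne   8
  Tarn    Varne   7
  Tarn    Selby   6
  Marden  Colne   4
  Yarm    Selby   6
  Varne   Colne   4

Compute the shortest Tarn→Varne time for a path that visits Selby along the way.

9 min

Best Tarn to Selby: Tarn → Selby costing 6
Shortest Selby→Varne: Selby → Varne = 3
Total via Selby: 6 + 3 = 9 min.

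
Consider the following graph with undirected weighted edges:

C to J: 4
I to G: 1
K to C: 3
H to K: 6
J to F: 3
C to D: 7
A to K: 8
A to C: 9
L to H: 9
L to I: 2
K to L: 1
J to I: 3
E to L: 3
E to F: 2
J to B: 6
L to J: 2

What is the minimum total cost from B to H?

Settle nodes by increasing distance from B:
B: 0
J: 6  (via B)
L: 8  (via J)
F: 9  (via J)
I: 9  (via J)
K: 9  (via L)
C: 10  (via J)
G: 10  (via I)
E: 11  (via L)
H: 15  (via K)
Shortest route: B → J → L → K → H = 15.

15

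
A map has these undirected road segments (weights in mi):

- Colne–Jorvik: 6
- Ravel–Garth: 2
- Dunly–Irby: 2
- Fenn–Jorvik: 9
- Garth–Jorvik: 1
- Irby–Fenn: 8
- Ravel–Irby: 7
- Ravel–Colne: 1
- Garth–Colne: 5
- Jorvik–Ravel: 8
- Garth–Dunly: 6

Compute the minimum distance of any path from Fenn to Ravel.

Candidate routes:
Fenn → Jorvik → Colne → Ravel: 9+6+1 = 16
Fenn → Jorvik → Garth → Colne → Ravel: 9+1+5+1 = 16
Fenn → Jorvik → Garth → Ravel: 9+1+2 = 12
Fenn → Irby → Ravel: 8+7 = 15
Cheapest is Fenn → Jorvik → Garth → Ravel at 12 mi.

12 mi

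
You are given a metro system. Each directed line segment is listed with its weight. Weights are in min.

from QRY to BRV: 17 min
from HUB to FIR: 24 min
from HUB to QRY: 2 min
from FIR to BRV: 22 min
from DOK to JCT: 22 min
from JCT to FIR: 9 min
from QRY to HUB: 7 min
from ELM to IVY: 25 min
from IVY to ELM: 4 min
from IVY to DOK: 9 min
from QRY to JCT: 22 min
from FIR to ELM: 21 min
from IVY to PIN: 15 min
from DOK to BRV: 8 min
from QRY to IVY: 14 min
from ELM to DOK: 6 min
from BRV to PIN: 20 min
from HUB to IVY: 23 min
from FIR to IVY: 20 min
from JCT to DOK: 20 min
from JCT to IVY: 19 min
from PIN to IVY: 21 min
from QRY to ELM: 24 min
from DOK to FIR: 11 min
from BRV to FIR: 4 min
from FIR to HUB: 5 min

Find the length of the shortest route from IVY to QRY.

27 min

Shortest distances from IVY:
IVY: 0
ELM: 4  (via IVY)
DOK: 9  (via IVY)
PIN: 15  (via IVY)
BRV: 17  (via DOK)
FIR: 20  (via DOK)
HUB: 25  (via FIR)
QRY: 27  (via HUB)
Shortest route: IVY–DOK–FIR–HUB–QRY = 27 min.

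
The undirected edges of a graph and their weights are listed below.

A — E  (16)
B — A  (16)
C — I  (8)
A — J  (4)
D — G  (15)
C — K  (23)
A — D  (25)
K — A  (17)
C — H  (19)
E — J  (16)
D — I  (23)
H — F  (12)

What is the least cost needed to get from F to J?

75

Enumerating some paths:
F → H → C → K → A → E → J: 12+19+23+17+16+16 = 103
F → H → C → I → D → A → J: 12+19+8+23+25+4 = 91
F → H → C → K → A → J: 12+19+23+17+4 = 75
The minimum is 75 via F → H → C → K → A → J.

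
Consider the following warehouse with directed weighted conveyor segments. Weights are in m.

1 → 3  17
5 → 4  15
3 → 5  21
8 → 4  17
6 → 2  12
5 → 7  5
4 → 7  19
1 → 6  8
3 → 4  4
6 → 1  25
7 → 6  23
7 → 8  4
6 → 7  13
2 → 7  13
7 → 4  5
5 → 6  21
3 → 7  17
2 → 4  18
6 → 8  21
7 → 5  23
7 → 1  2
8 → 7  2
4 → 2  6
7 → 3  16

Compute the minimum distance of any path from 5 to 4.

10 m

Shortest distances from 5:
5: 0
7: 5  (via 5)
1: 7  (via 7)
8: 9  (via 7)
4: 10  (via 7)
Shortest route: 5 → 7 → 4 = 10 m.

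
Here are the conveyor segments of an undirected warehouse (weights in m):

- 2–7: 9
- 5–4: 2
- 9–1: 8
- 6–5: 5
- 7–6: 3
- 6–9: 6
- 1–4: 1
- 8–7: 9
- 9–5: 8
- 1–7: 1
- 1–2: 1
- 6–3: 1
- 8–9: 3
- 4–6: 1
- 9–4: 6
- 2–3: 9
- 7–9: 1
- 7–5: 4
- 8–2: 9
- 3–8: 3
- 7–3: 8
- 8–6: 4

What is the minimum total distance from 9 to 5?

Settle nodes by increasing distance from 9:
9: 0
7: 1  (via 9)
1: 2  (via 7)
2: 3  (via 1)
4: 3  (via 1)
8: 3  (via 9)
6: 4  (via 7)
3: 5  (via 6)
5: 5  (via 7)
Shortest route: 9 → 7 → 5 = 5 m.

5 m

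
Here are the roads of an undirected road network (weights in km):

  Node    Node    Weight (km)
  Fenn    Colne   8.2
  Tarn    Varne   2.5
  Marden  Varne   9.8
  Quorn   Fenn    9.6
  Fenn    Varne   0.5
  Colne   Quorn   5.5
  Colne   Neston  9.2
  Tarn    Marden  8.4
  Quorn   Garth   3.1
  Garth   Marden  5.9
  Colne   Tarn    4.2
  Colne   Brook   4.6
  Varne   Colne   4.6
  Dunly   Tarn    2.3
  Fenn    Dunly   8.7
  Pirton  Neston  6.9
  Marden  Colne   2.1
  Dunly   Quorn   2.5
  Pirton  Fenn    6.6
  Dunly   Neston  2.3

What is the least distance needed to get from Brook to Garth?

Settle nodes by increasing distance from Brook:
Brook: 0
Colne: 4.6  (via Brook)
Marden: 6.7  (via Colne)
Tarn: 8.8  (via Colne)
Varne: 9.2  (via Colne)
Fenn: 9.7  (via Varne)
Quorn: 10.1  (via Colne)
Dunly: 11.1  (via Tarn)
Garth: 12.6  (via Marden)
Shortest route: Brook–Colne–Marden–Garth = 12.6 km.

12.6 km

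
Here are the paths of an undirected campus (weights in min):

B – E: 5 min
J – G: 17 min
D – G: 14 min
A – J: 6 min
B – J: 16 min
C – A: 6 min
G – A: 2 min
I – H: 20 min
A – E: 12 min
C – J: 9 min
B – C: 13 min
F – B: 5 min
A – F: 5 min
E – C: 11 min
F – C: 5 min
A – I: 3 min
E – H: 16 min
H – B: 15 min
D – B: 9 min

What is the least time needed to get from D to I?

Enumerating some paths:
D → B → F → A → I: 9+5+5+3 = 22
D → G → A → I: 14+2+3 = 19
Cheapest is D → G → A → I at 19 min.

19 min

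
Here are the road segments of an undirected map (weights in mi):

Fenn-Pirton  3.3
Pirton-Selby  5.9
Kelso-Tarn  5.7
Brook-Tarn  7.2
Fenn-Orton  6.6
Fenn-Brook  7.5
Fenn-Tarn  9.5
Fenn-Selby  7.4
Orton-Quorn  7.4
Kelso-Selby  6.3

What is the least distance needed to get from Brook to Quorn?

21.5 mi

Compare a few routes:
Brook → Fenn → Orton → Quorn: 7.5+6.6+7.4 = 21.5
Brook → Tarn → Fenn → Orton → Quorn: 7.2+9.5+6.6+7.4 = 30.7
The minimum is 21.5 mi via Brook → Fenn → Orton → Quorn.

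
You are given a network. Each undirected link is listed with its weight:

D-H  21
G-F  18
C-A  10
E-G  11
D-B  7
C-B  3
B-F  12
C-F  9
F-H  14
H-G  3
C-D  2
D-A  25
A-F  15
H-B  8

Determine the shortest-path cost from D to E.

27

Candidate routes:
D → C → B → H → G → E: 2+3+8+3+11 = 27
D → B → H → G → E: 7+8+3+11 = 29
D → C → F → H → G → E: 2+9+14+3+11 = 39
D → H → G → E: 21+3+11 = 35
The minimum is 27 via D → C → B → H → G → E.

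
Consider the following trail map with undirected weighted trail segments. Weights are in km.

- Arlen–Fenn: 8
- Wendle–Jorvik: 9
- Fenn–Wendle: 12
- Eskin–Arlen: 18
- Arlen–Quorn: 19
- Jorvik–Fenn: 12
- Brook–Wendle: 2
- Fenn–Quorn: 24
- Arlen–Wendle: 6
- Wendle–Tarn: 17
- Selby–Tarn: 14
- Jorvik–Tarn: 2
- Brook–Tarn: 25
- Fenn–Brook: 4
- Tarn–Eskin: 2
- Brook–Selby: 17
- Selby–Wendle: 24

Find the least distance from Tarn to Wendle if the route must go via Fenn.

20 km

Shortest Tarn→Fenn: Tarn → Jorvik → Fenn = 14
Best Fenn to Wendle: Fenn → Brook → Wendle costing 6
Total via Fenn: 14 + 6 = 20 km.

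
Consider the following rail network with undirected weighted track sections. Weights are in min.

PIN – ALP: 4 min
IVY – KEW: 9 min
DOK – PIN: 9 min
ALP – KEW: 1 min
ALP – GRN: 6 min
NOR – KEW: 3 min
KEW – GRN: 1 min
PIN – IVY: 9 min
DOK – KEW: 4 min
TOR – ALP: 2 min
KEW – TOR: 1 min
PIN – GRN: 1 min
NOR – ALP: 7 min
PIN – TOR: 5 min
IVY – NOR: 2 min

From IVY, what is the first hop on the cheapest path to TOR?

Enumerating some paths:
IVY - NOR - ALP - TOR: 2+7+2 = 11
IVY - NOR - KEW - TOR: 2+3+1 = 6
IVY - NOR - KEW - ALP - TOR: 2+3+1+2 = 8
IVY - KEW - TOR: 9+1 = 10
Cheapest is IVY - NOR - KEW - TOR at 6 min.
So from IVY the first move is to NOR.

NOR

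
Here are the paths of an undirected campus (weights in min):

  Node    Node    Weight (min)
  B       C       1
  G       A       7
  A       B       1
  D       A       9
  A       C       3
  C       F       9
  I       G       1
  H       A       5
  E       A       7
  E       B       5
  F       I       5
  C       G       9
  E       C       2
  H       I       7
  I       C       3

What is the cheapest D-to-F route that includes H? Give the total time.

26 min

Shortest D→H: D → A → H = 14
Shortest H→F: H → I → F = 12
Total via H: 14 + 12 = 26 min.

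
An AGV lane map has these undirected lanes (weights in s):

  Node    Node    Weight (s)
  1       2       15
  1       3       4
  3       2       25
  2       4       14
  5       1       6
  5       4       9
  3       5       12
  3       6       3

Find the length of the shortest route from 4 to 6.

22 s

Running Dijkstra from 4:
4: 0
5: 9  (via 4)
2: 14  (via 4)
1: 15  (via 5)
3: 19  (via 1)
6: 22  (via 3)
Shortest route: 4 → 5 → 1 → 3 → 6 = 22 s.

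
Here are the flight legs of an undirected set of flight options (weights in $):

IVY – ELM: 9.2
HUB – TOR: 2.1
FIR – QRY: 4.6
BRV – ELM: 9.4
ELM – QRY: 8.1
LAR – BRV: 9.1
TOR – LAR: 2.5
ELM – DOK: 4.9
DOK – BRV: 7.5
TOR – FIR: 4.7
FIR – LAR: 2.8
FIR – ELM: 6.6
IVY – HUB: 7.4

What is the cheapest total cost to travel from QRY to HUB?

$11.4

Candidate routes:
QRY → FIR → LAR → TOR → HUB: 4.6+2.8+2.5+2.1 = 12
QRY → ELM → FIR → TOR → HUB: 8.1+6.6+4.7+2.1 = 21.5
QRY → FIR → TOR → HUB: 4.6+4.7+2.1 = 11.4
Cheapest is QRY → FIR → TOR → HUB at $11.4.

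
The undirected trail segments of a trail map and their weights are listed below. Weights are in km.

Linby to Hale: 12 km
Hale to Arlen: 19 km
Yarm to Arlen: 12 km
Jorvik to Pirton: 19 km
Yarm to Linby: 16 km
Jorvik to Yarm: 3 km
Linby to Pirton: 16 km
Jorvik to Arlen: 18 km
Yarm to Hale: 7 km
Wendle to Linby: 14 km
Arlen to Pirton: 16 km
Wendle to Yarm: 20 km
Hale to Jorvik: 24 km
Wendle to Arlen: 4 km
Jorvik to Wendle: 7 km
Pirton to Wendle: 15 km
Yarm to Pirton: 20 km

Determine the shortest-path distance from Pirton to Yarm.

20 km

Shortest distances from Pirton:
Pirton: 0
Wendle: 15  (via Pirton)
Arlen: 16  (via Pirton)
Linby: 16  (via Pirton)
Jorvik: 19  (via Pirton)
Yarm: 20  (via Pirton)
Shortest route: Pirton–Yarm = 20 km.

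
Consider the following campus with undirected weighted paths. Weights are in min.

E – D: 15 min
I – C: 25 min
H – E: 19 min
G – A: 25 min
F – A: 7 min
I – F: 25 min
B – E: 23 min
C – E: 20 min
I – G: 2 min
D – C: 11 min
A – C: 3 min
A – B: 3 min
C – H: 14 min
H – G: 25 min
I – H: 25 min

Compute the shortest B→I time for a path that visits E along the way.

67 min

Shortest B→E: B → E = 23
Shortest E→I: E → H → I = 44
Total via E: 23 + 44 = 67 min.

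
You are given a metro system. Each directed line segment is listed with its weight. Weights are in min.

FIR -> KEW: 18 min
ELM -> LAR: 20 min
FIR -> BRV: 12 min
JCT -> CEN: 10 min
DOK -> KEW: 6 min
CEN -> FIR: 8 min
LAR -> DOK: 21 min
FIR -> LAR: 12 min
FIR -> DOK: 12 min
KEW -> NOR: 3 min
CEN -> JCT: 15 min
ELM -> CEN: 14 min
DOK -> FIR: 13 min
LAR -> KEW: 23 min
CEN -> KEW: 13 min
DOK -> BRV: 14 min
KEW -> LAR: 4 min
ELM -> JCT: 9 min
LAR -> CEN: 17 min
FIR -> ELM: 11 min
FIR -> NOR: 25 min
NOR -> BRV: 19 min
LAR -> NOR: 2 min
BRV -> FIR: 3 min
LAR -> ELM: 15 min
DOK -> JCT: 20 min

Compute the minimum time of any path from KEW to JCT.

Compare a few routes:
KEW–NOR–BRV–FIR–ELM–JCT: 3+19+3+11+9 = 45
KEW–LAR–DOK–JCT: 4+21+20 = 45
KEW–LAR–ELM–JCT: 4+15+9 = 28
KEW–LAR–CEN–JCT: 4+17+15 = 36
Cheapest is KEW–LAR–ELM–JCT at 28 min.

28 min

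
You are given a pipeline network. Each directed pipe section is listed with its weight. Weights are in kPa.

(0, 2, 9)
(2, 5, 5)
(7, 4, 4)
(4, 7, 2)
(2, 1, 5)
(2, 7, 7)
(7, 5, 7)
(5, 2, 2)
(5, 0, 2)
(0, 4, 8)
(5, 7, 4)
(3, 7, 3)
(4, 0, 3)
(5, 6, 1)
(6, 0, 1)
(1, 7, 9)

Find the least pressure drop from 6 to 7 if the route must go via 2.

Shortest 6→2: 6–0–2 = 10
Best 2 to 7: 2–7 costing 7
Total via 2: 10 + 7 = 17 kPa.

17 kPa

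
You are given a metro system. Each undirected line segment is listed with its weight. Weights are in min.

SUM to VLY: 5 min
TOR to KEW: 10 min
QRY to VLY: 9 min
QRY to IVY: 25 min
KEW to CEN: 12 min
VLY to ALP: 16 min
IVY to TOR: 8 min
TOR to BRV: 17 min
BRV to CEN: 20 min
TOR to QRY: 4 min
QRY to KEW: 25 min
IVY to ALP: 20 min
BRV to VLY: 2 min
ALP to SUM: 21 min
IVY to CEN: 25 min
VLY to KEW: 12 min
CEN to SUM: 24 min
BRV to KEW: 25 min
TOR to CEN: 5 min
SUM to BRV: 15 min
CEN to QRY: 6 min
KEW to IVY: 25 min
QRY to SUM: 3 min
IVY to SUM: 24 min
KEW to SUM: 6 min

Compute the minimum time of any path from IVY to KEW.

18 min

Running Dijkstra from IVY:
IVY: 0
TOR: 8  (via IVY)
QRY: 12  (via TOR)
CEN: 13  (via TOR)
SUM: 15  (via QRY)
KEW: 18  (via TOR)
Shortest route: IVY–TOR–KEW = 18 min.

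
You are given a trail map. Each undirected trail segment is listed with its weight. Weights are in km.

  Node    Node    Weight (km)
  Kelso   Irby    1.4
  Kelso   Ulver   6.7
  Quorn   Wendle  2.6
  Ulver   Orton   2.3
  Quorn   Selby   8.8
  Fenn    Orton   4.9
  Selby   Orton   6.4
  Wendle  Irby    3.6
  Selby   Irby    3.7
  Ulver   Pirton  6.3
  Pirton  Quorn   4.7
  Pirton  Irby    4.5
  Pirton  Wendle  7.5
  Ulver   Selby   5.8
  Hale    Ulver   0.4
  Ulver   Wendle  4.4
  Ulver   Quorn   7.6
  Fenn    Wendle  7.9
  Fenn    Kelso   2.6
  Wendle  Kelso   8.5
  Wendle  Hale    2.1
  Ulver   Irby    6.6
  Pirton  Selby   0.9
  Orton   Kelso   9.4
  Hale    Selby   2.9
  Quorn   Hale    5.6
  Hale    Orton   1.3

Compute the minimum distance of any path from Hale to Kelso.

Enumerating some paths:
Hale → Selby → Irby → Kelso: 2.9+3.7+1.4 = 8
Hale → Orton → Fenn → Kelso: 1.3+4.9+2.6 = 8.8
Hale → Ulver → Irby → Kelso: 0.4+6.6+1.4 = 8.4
Hale → Ulver → Kelso: 0.4+6.7 = 7.1
The minimum is 7.1 km via Hale → Ulver → Kelso.

7.1 km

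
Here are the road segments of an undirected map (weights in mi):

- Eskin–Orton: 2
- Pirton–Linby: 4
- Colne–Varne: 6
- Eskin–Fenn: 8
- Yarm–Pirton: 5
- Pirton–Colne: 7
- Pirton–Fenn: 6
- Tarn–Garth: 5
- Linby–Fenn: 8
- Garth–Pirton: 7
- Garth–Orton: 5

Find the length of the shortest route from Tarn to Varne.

25 mi

Enumerating some paths:
Tarn → Garth → Orton → Eskin → Fenn → Pirton → Colne → Varne: 5+5+2+8+6+7+6 = 39
Tarn → Garth → Pirton → Colne → Varne: 5+7+7+6 = 25
Tarn → Garth → Orton → Eskin → Fenn → Linby → Pirton → Colne → Varne: 5+5+2+8+8+4+7+6 = 45
Cheapest is Tarn → Garth → Pirton → Colne → Varne at 25 mi.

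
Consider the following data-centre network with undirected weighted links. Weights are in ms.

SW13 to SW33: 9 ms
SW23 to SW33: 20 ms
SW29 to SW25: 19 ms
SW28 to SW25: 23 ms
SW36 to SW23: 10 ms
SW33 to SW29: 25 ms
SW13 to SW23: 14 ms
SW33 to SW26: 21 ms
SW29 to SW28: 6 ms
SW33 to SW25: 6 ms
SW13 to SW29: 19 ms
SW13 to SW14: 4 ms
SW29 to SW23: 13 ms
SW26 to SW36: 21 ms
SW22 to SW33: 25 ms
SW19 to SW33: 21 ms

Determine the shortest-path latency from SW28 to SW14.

Enumerating some paths:
SW28–SW25–SW33–SW13–SW14: 23+6+9+4 = 42
SW28–SW29–SW13–SW14: 6+19+4 = 29
SW28–SW29–SW23–SW13–SW14: 6+13+14+4 = 37
The minimum is 29 ms via SW28–SW29–SW13–SW14.

29 ms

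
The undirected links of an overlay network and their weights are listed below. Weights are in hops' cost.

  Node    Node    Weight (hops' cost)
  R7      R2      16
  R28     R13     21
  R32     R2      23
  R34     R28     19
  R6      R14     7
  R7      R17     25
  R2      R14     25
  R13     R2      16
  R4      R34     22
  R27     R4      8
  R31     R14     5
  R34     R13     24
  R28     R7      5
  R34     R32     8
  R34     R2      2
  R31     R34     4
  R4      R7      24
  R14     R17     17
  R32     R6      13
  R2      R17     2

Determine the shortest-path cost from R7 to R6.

34 hops' cost

Candidate routes:
R7 - R28 - R34 - R31 - R14 - R6: 5+19+4+5+7 = 40
R7 - R2 - R34 - R32 - R6: 16+2+8+13 = 39
R7 - R2 - R34 - R31 - R14 - R6: 16+2+4+5+7 = 34
R7 - R2 - R17 - R14 - R6: 16+2+17+7 = 42
The minimum is 34 hops' cost via R7 - R2 - R34 - R31 - R14 - R6.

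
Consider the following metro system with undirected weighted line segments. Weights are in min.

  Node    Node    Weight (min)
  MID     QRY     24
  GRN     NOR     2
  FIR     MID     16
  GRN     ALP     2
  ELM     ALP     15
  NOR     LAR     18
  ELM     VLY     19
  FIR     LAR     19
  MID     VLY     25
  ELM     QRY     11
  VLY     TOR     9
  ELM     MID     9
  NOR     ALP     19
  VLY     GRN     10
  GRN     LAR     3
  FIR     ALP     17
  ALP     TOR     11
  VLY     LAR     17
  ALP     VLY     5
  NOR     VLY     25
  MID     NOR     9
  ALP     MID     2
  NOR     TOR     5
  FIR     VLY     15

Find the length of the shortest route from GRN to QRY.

24 min

Compare a few routes:
GRN - ALP - MID - ELM - QRY: 2+2+9+11 = 24
GRN - ALP - MID - QRY: 2+2+24 = 28
The minimum is 24 min via GRN - ALP - MID - ELM - QRY.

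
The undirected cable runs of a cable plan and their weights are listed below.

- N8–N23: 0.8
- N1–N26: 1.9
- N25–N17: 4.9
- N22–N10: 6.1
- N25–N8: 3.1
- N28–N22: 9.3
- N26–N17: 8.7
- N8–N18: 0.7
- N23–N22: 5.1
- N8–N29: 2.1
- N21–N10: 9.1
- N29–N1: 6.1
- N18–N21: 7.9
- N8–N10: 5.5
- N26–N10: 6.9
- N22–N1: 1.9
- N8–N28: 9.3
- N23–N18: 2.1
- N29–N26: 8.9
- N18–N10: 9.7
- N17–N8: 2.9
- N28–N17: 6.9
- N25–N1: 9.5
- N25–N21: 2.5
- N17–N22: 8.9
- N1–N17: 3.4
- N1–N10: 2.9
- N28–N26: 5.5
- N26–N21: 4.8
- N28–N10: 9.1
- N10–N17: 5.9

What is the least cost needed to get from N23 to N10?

Settle nodes by increasing distance from N23:
N23: 0
N8: 0.8  (via N23)
N18: 1.5  (via N8)
N29: 2.9  (via N8)
N17: 3.7  (via N8)
N25: 3.9  (via N8)
N22: 5.1  (via N23)
N10: 6.3  (via N8)
Shortest route: N23–N8–N10 = 6.3.

6.3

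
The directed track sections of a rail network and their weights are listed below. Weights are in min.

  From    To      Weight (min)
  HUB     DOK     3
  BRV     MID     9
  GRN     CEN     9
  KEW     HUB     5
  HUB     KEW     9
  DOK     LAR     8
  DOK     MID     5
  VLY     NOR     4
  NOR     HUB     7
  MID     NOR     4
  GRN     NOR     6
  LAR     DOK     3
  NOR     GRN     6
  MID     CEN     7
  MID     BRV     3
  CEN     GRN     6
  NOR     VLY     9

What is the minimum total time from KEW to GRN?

Settle nodes by increasing distance from KEW:
KEW: 0
HUB: 5  (via KEW)
DOK: 8  (via HUB)
MID: 13  (via DOK)
LAR: 16  (via DOK)
BRV: 16  (via MID)
NOR: 17  (via MID)
CEN: 20  (via MID)
GRN: 23  (via NOR)
Shortest route: KEW → HUB → DOK → MID → NOR → GRN = 23 min.

23 min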